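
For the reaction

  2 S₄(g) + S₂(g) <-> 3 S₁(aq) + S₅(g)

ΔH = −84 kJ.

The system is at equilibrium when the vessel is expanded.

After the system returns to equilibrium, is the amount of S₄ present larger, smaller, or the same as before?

increases

Gas moles: reactants 3, products 1 (Δn_gas = -2). Expansion shifts the system toward the side with more moles of gas — to the left.
The net shift is to the left. S₄ is a reactant, so its amount increases.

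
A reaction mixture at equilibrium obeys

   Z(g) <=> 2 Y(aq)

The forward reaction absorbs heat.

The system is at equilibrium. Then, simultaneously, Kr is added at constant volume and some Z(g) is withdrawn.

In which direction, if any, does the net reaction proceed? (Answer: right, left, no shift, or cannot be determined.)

At constant volume, adding an inert gas leaves every reacting species' partial pressure unchanged, so Q is unchanged — no shift from this change.
Removing Z (g), a reactant, drives the reaction to the left.
Only the nonzero effect(s) matter; the net shift is to the left.

left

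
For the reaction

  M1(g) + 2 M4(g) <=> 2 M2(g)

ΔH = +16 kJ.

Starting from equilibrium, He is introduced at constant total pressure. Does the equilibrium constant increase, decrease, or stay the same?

The equilibrium constant depends only on temperature. This perturbation may move the position of equilibrium, but since T is unchanged, K itself is unchanged.

unchanged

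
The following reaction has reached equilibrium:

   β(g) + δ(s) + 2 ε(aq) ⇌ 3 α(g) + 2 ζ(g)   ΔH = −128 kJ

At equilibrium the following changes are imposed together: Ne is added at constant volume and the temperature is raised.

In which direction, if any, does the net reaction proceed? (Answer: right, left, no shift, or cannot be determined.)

left

At constant volume, adding an inert gas leaves every reacting species' partial pressure unchanged, so Q is unchanged — no shift from this change.
The forward reaction is exothermic. Raising T favours the endothermic direction — shift to the left.
Only the nonzero effect(s) matter; the net shift is to the left.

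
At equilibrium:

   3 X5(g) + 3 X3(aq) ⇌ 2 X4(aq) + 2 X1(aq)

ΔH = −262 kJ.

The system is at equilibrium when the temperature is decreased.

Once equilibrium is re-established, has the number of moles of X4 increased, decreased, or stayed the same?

increases

The forward reaction is exothermic. Lowering T favours the exothermic direction — shift to the right.
The net shift is to the right. X4 is a product, so its amount increases.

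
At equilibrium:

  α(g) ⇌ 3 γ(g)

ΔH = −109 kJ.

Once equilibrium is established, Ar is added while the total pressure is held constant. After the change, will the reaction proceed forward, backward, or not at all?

Adding inert gas at constant total pressure expands the volume and lowers every reacting partial pressure. With Δn_gas = 3 − 1 = +2, Q moves away from K toward the side with fewer gas moles, so the system shifts toward the side with more gas moles — to the right.

right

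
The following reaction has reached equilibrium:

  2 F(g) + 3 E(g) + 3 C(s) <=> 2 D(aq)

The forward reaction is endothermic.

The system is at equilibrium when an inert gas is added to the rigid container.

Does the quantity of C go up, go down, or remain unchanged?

unchanged

At constant volume, adding an inert gas leaves every reacting species' partial pressure unchanged, so Q is unchanged — no shift from this change.
No net shift occurs, so the amount of C is unchanged.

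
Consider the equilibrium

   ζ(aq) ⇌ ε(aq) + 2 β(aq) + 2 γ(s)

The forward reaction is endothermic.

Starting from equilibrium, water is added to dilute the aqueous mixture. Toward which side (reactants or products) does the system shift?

Dilution lowers every aqueous concentration by the same factor. Δn_aq = 3 − 1 = +2, so the system shifts toward the side with more dissolved moles — to the right.

right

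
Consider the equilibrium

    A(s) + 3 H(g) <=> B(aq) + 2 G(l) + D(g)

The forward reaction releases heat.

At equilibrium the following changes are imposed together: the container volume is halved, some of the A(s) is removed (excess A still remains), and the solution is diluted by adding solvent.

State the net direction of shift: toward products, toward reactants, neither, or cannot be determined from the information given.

Gas moles: reactants 3, products 1 (Δn_gas = -2). Compression shifts the system toward the side with fewer moles of gas — to the right.
A is a pure solid; its activity is 1 regardless of amount, so Q is unaffected — no shift from this change.
Dilution lowers every aqueous concentration by the same factor. Δn_aq = 1 − 0 = +1, so the system shifts toward the side with more dissolved moles — to the right.
Only the nonzero effect(s) matter; the net shift is to the right.

right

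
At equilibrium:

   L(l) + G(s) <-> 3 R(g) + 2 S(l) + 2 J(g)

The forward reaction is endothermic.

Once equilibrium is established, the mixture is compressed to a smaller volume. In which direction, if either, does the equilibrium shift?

left

Gas moles: reactants 0, products 5 (Δn_gas = +5). Compression shifts the system toward the side with fewer moles of gas — to the left.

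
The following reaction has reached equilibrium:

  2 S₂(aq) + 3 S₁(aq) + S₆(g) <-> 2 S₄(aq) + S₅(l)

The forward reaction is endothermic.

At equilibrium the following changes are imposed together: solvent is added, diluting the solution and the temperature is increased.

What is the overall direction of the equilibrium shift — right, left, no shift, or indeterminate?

Dilution lowers every aqueous concentration by the same factor. Δn_aq = 2 − 5 = -3, so the system shifts toward the side with more dissolved moles — to the left.
The forward reaction is endothermic. Raising T favours the endothermic direction — shift to the right.
The individual effects push in opposite directions; without quantitative information the net direction cannot be determined.

cannot be determined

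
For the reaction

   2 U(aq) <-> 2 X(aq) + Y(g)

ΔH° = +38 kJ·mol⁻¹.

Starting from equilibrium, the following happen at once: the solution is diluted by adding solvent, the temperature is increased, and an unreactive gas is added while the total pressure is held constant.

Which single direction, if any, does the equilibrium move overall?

right

Dilution scales every aqueous concentration by the same factor. Δn_aq = 2 − 2 = 0, so Q is unchanged — no shift.
The forward reaction is endothermic. Raising T favours the endothermic direction — shift to the right.
Adding inert gas at constant total pressure expands the volume and lowers every reacting partial pressure. With Δn_gas = 1 − 0 = +1, Q moves away from K toward the side with fewer gas moles, so the system shifts toward the side with more gas moles — to the right.
Only the nonzero effect(s) matter; the net shift is to the right.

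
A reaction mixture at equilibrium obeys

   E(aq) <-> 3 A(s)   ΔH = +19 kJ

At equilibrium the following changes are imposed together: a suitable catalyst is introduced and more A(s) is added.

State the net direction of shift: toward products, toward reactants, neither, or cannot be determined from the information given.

A catalyst speeds both forward and reverse rates equally; it changes neither Q nor K — no shift from this change.
A is a pure solid; its activity is 1 regardless of amount, so Q is unaffected — no shift from this change.
None of the changes alters Q relative to K, so there is no net shift.

no shift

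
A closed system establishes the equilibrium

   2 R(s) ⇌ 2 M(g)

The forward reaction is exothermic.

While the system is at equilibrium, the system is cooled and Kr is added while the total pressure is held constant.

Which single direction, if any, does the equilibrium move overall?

The forward reaction is exothermic. Lowering T favours the exothermic direction — shift to the right.
Adding inert gas at constant total pressure expands the volume and lowers every reacting partial pressure. With Δn_gas = 2 − 0 = +2, Q moves away from K toward the side with fewer gas moles, so the system shifts toward the side with more gas moles — to the right.
All effects act in the same direction — net shift to the right.

right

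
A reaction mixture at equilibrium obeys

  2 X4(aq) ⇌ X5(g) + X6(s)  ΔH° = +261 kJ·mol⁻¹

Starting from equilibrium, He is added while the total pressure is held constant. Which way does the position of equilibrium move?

right

Adding inert gas at constant total pressure expands the volume and lowers every reacting partial pressure. With Δn_gas = 1 − 0 = +1, Q moves away from K toward the side with fewer gas moles, so the system shifts toward the side with more gas moles — to the right.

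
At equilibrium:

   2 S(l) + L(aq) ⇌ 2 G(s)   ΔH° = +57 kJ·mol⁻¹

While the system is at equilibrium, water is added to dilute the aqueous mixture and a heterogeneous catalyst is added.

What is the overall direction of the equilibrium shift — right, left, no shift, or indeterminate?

Dilution lowers every aqueous concentration by the same factor. Δn_aq = 0 − 1 = -1, so the system shifts toward the side with more dissolved moles — to the left.
A catalyst speeds both forward and reverse rates equally; it changes neither Q nor K — no shift from this change.
Only the nonzero effect(s) matter; the net shift is to the left.

left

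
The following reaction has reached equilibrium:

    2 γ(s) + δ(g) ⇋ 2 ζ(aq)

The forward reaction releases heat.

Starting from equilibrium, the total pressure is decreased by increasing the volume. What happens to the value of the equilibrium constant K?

unchanged

The equilibrium constant depends only on temperature. This perturbation may move the position of equilibrium, but since T is unchanged, K itself is unchanged.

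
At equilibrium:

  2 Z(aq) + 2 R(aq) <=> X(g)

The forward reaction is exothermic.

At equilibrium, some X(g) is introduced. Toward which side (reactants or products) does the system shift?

Adding X (g), a product, drives the reaction to the left.

left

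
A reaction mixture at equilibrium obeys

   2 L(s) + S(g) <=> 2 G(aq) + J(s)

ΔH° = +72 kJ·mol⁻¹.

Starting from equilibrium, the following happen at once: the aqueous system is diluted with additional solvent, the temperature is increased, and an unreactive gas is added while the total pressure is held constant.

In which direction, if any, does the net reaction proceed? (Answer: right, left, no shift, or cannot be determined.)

cannot be determined

Dilution lowers every aqueous concentration by the same factor. Δn_aq = 2 − 0 = +2, so the system shifts toward the side with more dissolved moles — to the right.
The forward reaction is endothermic. Raising T favours the endothermic direction — shift to the right.
Adding inert gas at constant total pressure expands the volume and lowers every reacting partial pressure. With Δn_gas = 0 − 1 = -1, Q moves away from K toward the side with fewer gas moles, so the system shifts toward the side with more gas moles — to the left.
The individual effects push in opposite directions; without quantitative information the net direction cannot be determined.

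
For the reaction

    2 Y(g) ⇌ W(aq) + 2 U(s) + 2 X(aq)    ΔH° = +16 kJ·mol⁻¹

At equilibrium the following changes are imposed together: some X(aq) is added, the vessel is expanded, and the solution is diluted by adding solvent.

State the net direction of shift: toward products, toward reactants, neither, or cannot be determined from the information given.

cannot be determined

Adding X (aq), a product, drives the reaction to the left.
Gas moles: reactants 2, products 0 (Δn_gas = -2). Expansion shifts the system toward the side with more moles of gas — to the left.
Dilution lowers every aqueous concentration by the same factor. Δn_aq = 3 − 0 = +3, so the system shifts toward the side with more dissolved moles — to the right.
The individual effects push in opposite directions; without quantitative information the net direction cannot be determined.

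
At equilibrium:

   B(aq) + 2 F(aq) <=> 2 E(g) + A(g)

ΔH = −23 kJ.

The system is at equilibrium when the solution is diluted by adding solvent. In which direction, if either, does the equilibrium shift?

Dilution lowers every aqueous concentration by the same factor. Δn_aq = 0 − 3 = -3, so the system shifts toward the side with more dissolved moles — to the left.

left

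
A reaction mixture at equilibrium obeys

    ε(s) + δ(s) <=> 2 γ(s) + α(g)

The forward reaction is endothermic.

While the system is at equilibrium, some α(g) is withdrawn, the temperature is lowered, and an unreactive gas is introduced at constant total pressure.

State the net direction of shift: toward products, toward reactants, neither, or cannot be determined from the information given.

Removing α (g), a product, drives the reaction to the right.
The forward reaction is endothermic. Lowering T favours the exothermic direction — shift to the left.
Adding inert gas at constant total pressure expands the volume and lowers every reacting partial pressure. With Δn_gas = 1 − 0 = +1, Q moves away from K toward the side with fewer gas moles, so the system shifts toward the side with more gas moles — to the right.
The individual effects push in opposite directions; without quantitative information the net direction cannot be determined.

cannot be determined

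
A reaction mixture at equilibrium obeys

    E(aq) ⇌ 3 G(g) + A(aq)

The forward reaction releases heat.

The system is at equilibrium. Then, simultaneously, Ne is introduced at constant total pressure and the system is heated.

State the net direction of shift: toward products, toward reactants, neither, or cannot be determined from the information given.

Adding inert gas at constant total pressure expands the volume and lowers every reacting partial pressure. With Δn_gas = 3 − 0 = +3, Q moves away from K toward the side with fewer gas moles, so the system shifts toward the side with more gas moles — to the right.
The forward reaction is exothermic. Raising T favours the endothermic direction — shift to the left.
The individual effects push in opposite directions; without quantitative information the net direction cannot be determined.

cannot be determined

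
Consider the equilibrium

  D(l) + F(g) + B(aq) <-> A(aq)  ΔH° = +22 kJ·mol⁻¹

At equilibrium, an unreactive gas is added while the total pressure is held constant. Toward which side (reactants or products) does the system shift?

Adding inert gas at constant total pressure expands the volume and lowers every reacting partial pressure. With Δn_gas = 0 − 1 = -1, Q moves away from K toward the side with fewer gas moles, so the system shifts toward the side with more gas moles — to the left.

left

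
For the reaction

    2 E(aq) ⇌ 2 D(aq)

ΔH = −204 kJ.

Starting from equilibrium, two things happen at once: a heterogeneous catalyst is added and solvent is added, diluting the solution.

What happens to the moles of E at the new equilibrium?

A catalyst speeds both forward and reverse rates equally; it changes neither Q nor K — no shift from this change.
Dilution scales every aqueous concentration by the same factor. Δn_aq = 2 − 2 = 0, so Q is unchanged — no shift.
No net shift occurs, so the amount of E is unchanged.

unchanged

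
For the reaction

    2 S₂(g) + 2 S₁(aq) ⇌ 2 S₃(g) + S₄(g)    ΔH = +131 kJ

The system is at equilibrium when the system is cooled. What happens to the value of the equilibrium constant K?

decreases

K depends on temperature via the van 't Hoff relation. The forward reaction is endothermic, so lowering T decreases K.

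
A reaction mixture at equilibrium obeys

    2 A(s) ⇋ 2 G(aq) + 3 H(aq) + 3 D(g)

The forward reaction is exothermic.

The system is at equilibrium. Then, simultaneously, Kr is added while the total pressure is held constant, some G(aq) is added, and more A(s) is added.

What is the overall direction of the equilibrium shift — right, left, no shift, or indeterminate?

Adding inert gas at constant total pressure expands the volume and lowers every reacting partial pressure. With Δn_gas = 3 − 0 = +3, Q moves away from K toward the side with fewer gas moles, so the system shifts toward the side with more gas moles — to the right.
Adding G (aq), a product, drives the reaction to the left.
A is a pure solid; its activity is 1 regardless of amount, so Q is unaffected — no shift from this change.
The individual effects push in opposite directions; without quantitative information the net direction cannot be determined.

cannot be determined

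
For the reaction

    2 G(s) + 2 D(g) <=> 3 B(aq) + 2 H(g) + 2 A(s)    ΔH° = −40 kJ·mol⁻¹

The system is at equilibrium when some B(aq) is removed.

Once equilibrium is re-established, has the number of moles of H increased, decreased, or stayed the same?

Removing B (aq), a product, drives the reaction to the right.
The net shift is to the right. H is a product, so its amount increases.

increases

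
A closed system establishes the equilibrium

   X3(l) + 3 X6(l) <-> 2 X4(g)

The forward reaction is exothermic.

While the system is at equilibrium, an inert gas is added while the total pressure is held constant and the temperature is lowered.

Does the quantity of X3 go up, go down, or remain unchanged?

decreases

Adding inert gas at constant total pressure expands the volume and lowers every reacting partial pressure. With Δn_gas = 2 − 0 = +2, Q moves away from K toward the side with fewer gas moles, so the system shifts toward the side with more gas moles — to the right.
The forward reaction is exothermic. Lowering T favours the exothermic direction — shift to the right.
The net shift is to the right. X3 is a reactant, so its amount decreases.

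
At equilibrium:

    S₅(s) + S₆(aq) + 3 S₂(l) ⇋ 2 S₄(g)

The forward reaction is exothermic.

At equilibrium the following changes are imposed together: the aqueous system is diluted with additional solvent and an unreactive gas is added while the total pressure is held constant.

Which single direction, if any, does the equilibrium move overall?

Dilution lowers every aqueous concentration by the same factor. Δn_aq = 0 − 1 = -1, so the system shifts toward the side with more dissolved moles — to the left.
Adding inert gas at constant total pressure expands the volume and lowers every reacting partial pressure. With Δn_gas = 2 − 0 = +2, Q moves away from K toward the side with fewer gas moles, so the system shifts toward the side with more gas moles — to the right.
The individual effects push in opposite directions; without quantitative information the net direction cannot be determined.

cannot be determined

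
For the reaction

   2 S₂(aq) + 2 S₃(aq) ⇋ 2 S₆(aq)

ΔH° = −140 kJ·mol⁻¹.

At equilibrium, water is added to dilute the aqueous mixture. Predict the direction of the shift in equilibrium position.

Dilution lowers every aqueous concentration by the same factor. Δn_aq = 2 − 4 = -2, so the system shifts toward the side with more dissolved moles — to the left.

left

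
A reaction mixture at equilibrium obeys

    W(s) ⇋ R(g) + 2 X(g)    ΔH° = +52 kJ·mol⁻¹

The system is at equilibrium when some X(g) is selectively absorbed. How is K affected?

unchanged

The equilibrium constant depends only on temperature. This perturbation may move the position of equilibrium, but since T is unchanged, K itself is unchanged.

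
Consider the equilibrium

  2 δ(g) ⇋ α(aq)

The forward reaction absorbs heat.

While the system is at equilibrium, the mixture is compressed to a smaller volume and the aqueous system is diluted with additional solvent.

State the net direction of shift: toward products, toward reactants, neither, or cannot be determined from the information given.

right

Gas moles: reactants 2, products 0 (Δn_gas = -2). Compression shifts the system toward the side with fewer moles of gas — to the right.
Dilution lowers every aqueous concentration by the same factor. Δn_aq = 1 − 0 = +1, so the system shifts toward the side with more dissolved moles — to the right.
All effects act in the same direction — net shift to the right.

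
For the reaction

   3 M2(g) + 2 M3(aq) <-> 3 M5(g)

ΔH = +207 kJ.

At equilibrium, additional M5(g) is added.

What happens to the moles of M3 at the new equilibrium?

increases

Adding M5 (g), a product, drives the reaction to the left.
The net shift is to the left. M3 is a reactant, so its amount increases.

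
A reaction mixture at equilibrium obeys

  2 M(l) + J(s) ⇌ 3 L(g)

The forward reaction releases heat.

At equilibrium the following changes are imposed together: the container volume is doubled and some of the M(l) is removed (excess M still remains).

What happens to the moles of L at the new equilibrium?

Gas moles: reactants 0, products 3 (Δn_gas = +3). Expansion shifts the system toward the side with more moles of gas — to the right.
M is a pure liquid; its activity is 1 regardless of amount, so Q is unaffected — no shift from this change.
The net shift is to the right. L is a product, so its amount increases.

increases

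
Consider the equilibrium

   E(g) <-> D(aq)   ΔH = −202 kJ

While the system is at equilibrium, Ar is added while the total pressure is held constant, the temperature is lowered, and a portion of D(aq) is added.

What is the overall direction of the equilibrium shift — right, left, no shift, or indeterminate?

cannot be determined

Adding inert gas at constant total pressure expands the volume and lowers every reacting partial pressure. With Δn_gas = 0 − 1 = -1, Q moves away from K toward the side with fewer gas moles, so the system shifts toward the side with more gas moles — to the left.
The forward reaction is exothermic. Lowering T favours the exothermic direction — shift to the right.
Adding D (aq), a product, drives the reaction to the left.
The individual effects push in opposite directions; without quantitative information the net direction cannot be determined.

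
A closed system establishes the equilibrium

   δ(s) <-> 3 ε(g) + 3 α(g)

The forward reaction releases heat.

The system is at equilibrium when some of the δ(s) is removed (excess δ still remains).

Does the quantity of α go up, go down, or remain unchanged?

δ is a pure solid; its activity is 1 regardless of amount, so Q is unaffected — no shift from this change.
No net shift occurs, so the amount of α is unchanged.

unchanged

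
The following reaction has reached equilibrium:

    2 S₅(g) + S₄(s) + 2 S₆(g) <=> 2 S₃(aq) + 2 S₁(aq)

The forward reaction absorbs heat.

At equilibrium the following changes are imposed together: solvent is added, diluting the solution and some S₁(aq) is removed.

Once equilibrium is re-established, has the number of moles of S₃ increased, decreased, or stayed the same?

Dilution lowers every aqueous concentration by the same factor. Δn_aq = 4 − 0 = +4, so the system shifts toward the side with more dissolved moles — to the right.
Removing S₁ (aq), a product, drives the reaction to the right.
The net shift is to the right. S₃ is a product, so its amount increases.

increases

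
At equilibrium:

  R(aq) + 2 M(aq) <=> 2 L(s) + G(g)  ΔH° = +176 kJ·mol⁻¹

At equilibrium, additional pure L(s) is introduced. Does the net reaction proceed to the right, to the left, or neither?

L is a pure solid; its activity is 1 regardless of amount, so Q is unaffected — no shift from this change.

no shift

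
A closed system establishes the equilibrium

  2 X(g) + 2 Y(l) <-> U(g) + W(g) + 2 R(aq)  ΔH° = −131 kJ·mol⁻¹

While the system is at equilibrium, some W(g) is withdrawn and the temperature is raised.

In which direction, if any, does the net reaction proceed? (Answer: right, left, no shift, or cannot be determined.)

cannot be determined

Removing W (g), a product, drives the reaction to the right.
The forward reaction is exothermic. Raising T favours the endothermic direction — shift to the left.
The individual effects push in opposite directions; without quantitative information the net direction cannot be determined.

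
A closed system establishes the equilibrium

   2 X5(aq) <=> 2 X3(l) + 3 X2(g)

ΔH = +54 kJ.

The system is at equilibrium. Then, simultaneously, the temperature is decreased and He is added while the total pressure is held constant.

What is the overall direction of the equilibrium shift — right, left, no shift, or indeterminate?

The forward reaction is endothermic. Lowering T favours the exothermic direction — shift to the left.
Adding inert gas at constant total pressure expands the volume and lowers every reacting partial pressure. With Δn_gas = 3 − 0 = +3, Q moves away from K toward the side with fewer gas moles, so the system shifts toward the side with more gas moles — to the right.
The individual effects push in opposite directions; without quantitative information the net direction cannot be determined.

cannot be determined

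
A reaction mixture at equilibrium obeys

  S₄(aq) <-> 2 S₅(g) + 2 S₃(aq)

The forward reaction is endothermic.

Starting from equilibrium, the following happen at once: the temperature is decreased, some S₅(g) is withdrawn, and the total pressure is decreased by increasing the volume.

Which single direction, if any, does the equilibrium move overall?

The forward reaction is endothermic. Lowering T favours the exothermic direction — shift to the left.
Removing S₅ (g), a product, drives the reaction to the right.
Gas moles: reactants 0, products 2 (Δn_gas = +2). Expansion shifts the system toward the side with more moles of gas — to the right.
The individual effects push in opposite directions; without quantitative information the net direction cannot be determined.

cannot be determined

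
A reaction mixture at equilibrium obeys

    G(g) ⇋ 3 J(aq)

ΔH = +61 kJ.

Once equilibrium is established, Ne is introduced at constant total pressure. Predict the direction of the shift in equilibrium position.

left

Adding inert gas at constant total pressure expands the volume and lowers every reacting partial pressure. With Δn_gas = 0 − 1 = -1, Q moves away from K toward the side with fewer gas moles, so the system shifts toward the side with more gas moles — to the left.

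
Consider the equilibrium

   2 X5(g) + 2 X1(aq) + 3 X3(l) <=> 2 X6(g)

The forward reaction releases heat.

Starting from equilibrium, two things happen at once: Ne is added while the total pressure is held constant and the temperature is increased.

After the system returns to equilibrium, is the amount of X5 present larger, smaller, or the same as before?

Adding inert gas at constant total pressure expands the volume, scaling every reacting partial pressure by the same factor. Δn_gas = 2 − 2 = 0, so Q is unchanged — no shift.
The forward reaction is exothermic. Raising T favours the endothermic direction — shift to the left.
The net shift is to the left. X5 is a reactant, so its amount increases.

increases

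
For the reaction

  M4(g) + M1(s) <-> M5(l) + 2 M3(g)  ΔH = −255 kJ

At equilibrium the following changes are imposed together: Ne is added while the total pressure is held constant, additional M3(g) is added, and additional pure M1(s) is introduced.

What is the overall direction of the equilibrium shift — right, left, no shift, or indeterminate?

Adding inert gas at constant total pressure expands the volume and lowers every reacting partial pressure. With Δn_gas = 2 − 1 = +1, Q moves away from K toward the side with fewer gas moles, so the system shifts toward the side with more gas moles — to the right.
Adding M3 (g), a product, drives the reaction to the left.
M1 is a pure solid; its activity is 1 regardless of amount, so Q is unaffected — no shift from this change.
The individual effects push in opposite directions; without quantitative information the net direction cannot be determined.

cannot be determined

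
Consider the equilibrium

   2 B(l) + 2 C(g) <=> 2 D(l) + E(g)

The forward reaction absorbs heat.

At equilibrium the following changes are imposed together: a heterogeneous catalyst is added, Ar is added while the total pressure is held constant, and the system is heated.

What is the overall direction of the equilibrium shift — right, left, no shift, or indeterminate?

cannot be determined

A catalyst speeds both forward and reverse rates equally; it changes neither Q nor K — no shift from this change.
Adding inert gas at constant total pressure expands the volume and lowers every reacting partial pressure. With Δn_gas = 1 − 2 = -1, Q moves away from K toward the side with fewer gas moles, so the system shifts toward the side with more gas moles — to the left.
The forward reaction is endothermic. Raising T favours the endothermic direction — shift to the right.
The individual effects push in opposite directions; without quantitative information the net direction cannot be determined.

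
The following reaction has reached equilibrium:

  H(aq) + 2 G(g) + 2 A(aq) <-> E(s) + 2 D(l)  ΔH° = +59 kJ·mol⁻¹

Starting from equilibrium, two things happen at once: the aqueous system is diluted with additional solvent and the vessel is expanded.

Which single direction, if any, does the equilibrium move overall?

left

Dilution lowers every aqueous concentration by the same factor. Δn_aq = 0 − 3 = -3, so the system shifts toward the side with more dissolved moles — to the left.
Gas moles: reactants 2, products 0 (Δn_gas = -2). Expansion shifts the system toward the side with more moles of gas — to the left.
All effects act in the same direction — net shift to the left.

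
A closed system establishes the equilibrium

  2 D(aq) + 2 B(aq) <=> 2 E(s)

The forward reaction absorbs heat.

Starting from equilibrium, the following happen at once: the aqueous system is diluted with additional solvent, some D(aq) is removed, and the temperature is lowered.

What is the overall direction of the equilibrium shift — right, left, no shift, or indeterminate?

left

Dilution lowers every aqueous concentration by the same factor. Δn_aq = 0 − 4 = -4, so the system shifts toward the side with more dissolved moles — to the left.
Removing D (aq), a reactant, drives the reaction to the left.
The forward reaction is endothermic. Lowering T favours the exothermic direction — shift to the left.
All effects act in the same direction — net shift to the left.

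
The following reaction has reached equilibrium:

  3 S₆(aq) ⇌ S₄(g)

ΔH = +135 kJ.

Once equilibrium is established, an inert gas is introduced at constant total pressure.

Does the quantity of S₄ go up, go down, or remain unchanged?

increases

Adding inert gas at constant total pressure expands the volume and lowers every reacting partial pressure. With Δn_gas = 1 − 0 = +1, Q moves away from K toward the side with fewer gas moles, so the system shifts toward the side with more gas moles — to the right.
The net shift is to the right. S₄ is a product, so its amount increases.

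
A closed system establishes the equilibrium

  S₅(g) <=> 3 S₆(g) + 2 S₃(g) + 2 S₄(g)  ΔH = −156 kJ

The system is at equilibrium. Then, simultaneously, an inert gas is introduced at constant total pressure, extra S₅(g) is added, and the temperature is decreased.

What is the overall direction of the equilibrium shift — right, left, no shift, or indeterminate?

Adding inert gas at constant total pressure expands the volume and lowers every reacting partial pressure. With Δn_gas = 7 − 1 = +6, Q moves away from K toward the side with fewer gas moles, so the system shifts toward the side with more gas moles — to the right.
Adding S₅ (g), a reactant, drives the reaction to the right.
The forward reaction is exothermic. Lowering T favours the exothermic direction — shift to the right.
All effects act in the same direction — net shift to the right.

right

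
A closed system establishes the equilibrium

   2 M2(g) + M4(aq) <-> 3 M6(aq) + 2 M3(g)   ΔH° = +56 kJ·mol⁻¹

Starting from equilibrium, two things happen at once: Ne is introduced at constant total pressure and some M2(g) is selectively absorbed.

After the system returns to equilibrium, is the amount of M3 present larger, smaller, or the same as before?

Adding inert gas at constant total pressure expands the volume, scaling every reacting partial pressure by the same factor. Δn_gas = 2 − 2 = 0, so Q is unchanged — no shift.
Removing M2 (g), a reactant, drives the reaction to the left.
The net shift is to the left. M3 is a product, so its amount decreases.

decreases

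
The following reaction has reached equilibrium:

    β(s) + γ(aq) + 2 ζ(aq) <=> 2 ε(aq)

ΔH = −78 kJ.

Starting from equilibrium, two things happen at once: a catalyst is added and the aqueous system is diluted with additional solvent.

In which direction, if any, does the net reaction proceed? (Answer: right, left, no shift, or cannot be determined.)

left

A catalyst speeds both forward and reverse rates equally; it changes neither Q nor K — no shift from this change.
Dilution lowers every aqueous concentration by the same factor. Δn_aq = 2 − 3 = -1, so the system shifts toward the side with more dissolved moles — to the left.
Only the nonzero effect(s) matter; the net shift is to the left.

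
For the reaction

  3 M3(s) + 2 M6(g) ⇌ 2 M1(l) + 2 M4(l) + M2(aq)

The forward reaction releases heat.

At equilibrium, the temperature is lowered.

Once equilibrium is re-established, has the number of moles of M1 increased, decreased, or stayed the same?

increases

The forward reaction is exothermic. Lowering T favours the exothermic direction — shift to the right.
The net shift is to the right. M1 is a product, so its amount increases.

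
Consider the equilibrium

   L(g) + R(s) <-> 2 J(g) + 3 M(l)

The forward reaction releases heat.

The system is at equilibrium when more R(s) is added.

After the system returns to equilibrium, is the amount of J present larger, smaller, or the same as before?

R is a pure solid; its activity is 1 regardless of amount, so Q is unaffected — no shift from this change.
No net shift occurs, so the amount of J is unchanged.

unchanged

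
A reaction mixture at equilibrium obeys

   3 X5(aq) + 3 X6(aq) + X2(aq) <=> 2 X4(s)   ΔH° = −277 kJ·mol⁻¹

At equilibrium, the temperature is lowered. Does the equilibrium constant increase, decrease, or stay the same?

K depends on temperature via the van 't Hoff relation. The forward reaction is exothermic, so lowering T increases K.

increases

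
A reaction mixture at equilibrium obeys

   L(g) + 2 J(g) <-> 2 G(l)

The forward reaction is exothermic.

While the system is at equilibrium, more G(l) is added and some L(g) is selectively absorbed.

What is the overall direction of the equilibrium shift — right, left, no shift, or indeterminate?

G is a pure liquid; its activity is 1 regardless of amount, so Q is unaffected — no shift from this change.
Removing L (g), a reactant, drives the reaction to the left.
Only the nonzero effect(s) matter; the net shift is to the left.

left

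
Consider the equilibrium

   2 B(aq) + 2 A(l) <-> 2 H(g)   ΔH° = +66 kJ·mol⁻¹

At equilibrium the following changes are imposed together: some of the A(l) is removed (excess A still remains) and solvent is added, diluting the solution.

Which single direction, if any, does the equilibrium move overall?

left

A is a pure liquid; its activity is 1 regardless of amount, so Q is unaffected — no shift from this change.
Dilution lowers every aqueous concentration by the same factor. Δn_aq = 0 − 2 = -2, so the system shifts toward the side with more dissolved moles — to the left.
Only the nonzero effect(s) matter; the net shift is to the left.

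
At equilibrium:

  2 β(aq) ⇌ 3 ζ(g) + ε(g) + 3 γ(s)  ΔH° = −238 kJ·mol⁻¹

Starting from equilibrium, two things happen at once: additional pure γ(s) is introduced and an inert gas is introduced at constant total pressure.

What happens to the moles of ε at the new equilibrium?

γ is a pure solid; its activity is 1 regardless of amount, so Q is unaffected — no shift from this change.
Adding inert gas at constant total pressure expands the volume and lowers every reacting partial pressure. With Δn_gas = 4 − 0 = +4, Q moves away from K toward the side with fewer gas moles, so the system shifts toward the side with more gas moles — to the right.
The net shift is to the right. ε is a product, so its amount increases.

increases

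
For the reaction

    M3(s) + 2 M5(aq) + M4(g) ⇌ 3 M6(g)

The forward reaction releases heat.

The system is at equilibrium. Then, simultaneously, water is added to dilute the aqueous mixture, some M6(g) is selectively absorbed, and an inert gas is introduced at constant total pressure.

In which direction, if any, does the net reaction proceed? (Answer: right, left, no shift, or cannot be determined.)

Dilution lowers every aqueous concentration by the same factor. Δn_aq = 0 − 2 = -2, so the system shifts toward the side with more dissolved moles — to the left.
Removing M6 (g), a product, drives the reaction to the right.
Adding inert gas at constant total pressure expands the volume and lowers every reacting partial pressure. With Δn_gas = 3 − 1 = +2, Q moves away from K toward the side with fewer gas moles, so the system shifts toward the side with more gas moles — to the right.
The individual effects push in opposite directions; without quantitative information the net direction cannot be determined.

cannot be determined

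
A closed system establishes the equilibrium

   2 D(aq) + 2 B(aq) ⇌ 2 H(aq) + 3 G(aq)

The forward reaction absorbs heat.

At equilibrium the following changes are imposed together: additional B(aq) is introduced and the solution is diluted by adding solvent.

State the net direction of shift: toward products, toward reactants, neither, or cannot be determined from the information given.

Adding B (aq), a reactant, drives the reaction to the right.
Dilution lowers every aqueous concentration by the same factor. Δn_aq = 5 − 4 = +1, so the system shifts toward the side with more dissolved moles — to the right.
All effects act in the same direction — net shift to the right.

right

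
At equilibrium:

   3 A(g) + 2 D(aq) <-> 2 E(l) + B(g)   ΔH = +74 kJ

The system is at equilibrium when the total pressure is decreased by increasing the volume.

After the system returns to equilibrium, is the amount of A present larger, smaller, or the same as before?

Gas moles: reactants 3, products 1 (Δn_gas = -2). Expansion shifts the system toward the side with more moles of gas — to the left.
The net shift is to the left. A is a reactant, so its amount increases.

increases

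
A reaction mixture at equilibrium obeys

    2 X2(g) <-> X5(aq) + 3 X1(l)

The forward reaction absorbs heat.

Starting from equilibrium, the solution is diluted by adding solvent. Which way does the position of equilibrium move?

right

Dilution lowers every aqueous concentration by the same factor. Δn_aq = 1 − 0 = +1, so the system shifts toward the side with more dissolved moles — to the right.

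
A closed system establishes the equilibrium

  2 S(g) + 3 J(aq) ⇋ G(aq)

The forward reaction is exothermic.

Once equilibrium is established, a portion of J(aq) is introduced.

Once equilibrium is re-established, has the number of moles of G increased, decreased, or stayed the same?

Adding J (aq), a reactant, drives the reaction to the right.
The net shift is to the right. G is a product, so its amount increases.

increases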